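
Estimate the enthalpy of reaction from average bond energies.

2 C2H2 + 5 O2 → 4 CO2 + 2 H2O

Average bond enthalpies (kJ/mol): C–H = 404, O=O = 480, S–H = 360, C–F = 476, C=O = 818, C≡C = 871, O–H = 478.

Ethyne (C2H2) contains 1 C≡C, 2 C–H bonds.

ΔH ≈ −2698 kJ

Bonds broken (reactants):
  C≡C: 2 × 871 = 1742
  C–H: 4 × 404 = 1616
  O=O: 5 × 480 = 2400
  Σ(broken) = 5758 kJ
Bonds formed (products):
  C=O: 8 × 818 = 6544
  O–H: 4 × 478 = 1912
  Σ(formed) = 8456 kJ
ΔH = Σ(broken) − Σ(formed) = 5758 − 8456 = −2698 kJ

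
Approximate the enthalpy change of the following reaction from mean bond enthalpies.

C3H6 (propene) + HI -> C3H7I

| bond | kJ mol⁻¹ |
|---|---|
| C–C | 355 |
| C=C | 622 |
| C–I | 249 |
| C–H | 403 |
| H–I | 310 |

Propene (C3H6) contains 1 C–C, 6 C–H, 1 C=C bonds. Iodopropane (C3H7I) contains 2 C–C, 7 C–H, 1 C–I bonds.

Bonds broken (reactants):
  C–C: 1 × 355 = 355
  C–H: 6 × 403 = 2418
  C=C: 1 × 622 = 622
  H–I: 1 × 310 = 310
  Σ(broken) = 3705 kJ
Bonds formed (products):
  C–C: 2 × 355 = 710
  C–H: 7 × 403 = 2821
  C–I: 1 × 249 = 249
  Σ(formed) = 3780 kJ
ΔH = Σ(broken) − Σ(formed) = 3705 − 3780 = −75 kJ

ΔH ≈ −75 kJ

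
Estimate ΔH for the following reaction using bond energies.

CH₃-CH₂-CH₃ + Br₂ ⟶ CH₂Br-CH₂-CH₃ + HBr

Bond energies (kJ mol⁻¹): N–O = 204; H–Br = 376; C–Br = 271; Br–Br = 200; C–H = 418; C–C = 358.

Bonds broken (reactants):
  Br–Br: 1 × 200 = 200
  C–C: 2 × 358 = 716
  C–H: 8 × 418 = 3344
  Σ(broken) = 4260 kJ
Bonds formed (products):
  C–Br: 1 × 271 = 271
  C–C: 2 × 358 = 716
  C–H: 7 × 418 = 2926
  H–Br: 1 × 376 = 376
  Σ(formed) = 4289 kJ
ΔH = Σ(broken) − Σ(formed) = 4260 − 4289 = −29 kJ

ΔH ≈ −29 kJ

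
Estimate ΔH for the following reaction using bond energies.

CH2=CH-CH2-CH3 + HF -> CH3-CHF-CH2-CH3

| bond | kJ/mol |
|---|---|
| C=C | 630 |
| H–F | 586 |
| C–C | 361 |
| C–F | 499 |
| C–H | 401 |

Bonds broken (reactants):
  C–C: 2 × 361 = 722
  C–H: 8 × 401 = 3208
  C=C: 1 × 630 = 630
  H–F: 1 × 586 = 586
  Σ(broken) = 5146 kJ
Bonds formed (products):
  C–C: 3 × 361 = 1083
  C–F: 1 × 499 = 499
  C–H: 9 × 401 = 3609
  Σ(formed) = 5191 kJ
ΔH = Σ(broken) − Σ(formed) = 5146 − 5191 = −45 kJ

ΔH ≈ −45 kJ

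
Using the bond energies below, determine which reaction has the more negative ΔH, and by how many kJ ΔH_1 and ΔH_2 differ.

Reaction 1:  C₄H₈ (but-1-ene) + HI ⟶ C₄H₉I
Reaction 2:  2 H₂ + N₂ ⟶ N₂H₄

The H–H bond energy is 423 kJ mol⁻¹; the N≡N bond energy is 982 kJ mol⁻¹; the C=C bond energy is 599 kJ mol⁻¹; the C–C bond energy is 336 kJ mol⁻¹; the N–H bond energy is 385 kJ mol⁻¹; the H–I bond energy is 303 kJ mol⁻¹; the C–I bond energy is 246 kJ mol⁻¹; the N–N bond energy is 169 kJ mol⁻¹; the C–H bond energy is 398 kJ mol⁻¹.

Reaction 1, by 197 kJ

Reaction 1:
  Bonds broken (reactants):
    C–C: 2 × 336 = 672
    C–H: 8 × 398 = 3184
    C=C: 1 × 599 = 599
    H–I: 1 × 303 = 303
    Σ(broken) = 4758 kJ
  Bonds formed (products):
    C–C: 3 × 336 = 1008
    C–H: 9 × 398 = 3582
    C–I: 1 × 246 = 246
    Σ(formed) = 4836 kJ
  ΔH_1 = 4758 − 4836 = −78 kJ
Reaction 2:
  Bonds broken (reactants):
    H–H: 2 × 423 = 846
    N≡N: 1 × 982 = 982
    Σ(broken) = 1828 kJ
  Bonds formed (products):
    N–H: 4 × 385 = 1540
    N–N: 1 × 169 = 169
    Σ(formed) = 1709 kJ
  ΔH_2 = 1828 − 1709 = +119 kJ
ΔH_1 − ΔH_2 = −197 kJ, so reaction 1 has the more negative ΔH; |ΔH_1 − ΔH_2| = 197 kJ.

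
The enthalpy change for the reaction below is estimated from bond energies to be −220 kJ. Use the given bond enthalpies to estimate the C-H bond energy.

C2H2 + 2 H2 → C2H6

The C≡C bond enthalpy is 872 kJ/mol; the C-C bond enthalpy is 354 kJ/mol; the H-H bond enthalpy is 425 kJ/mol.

Let D be the C-H bond energy.
Σ(broken) = 1×872 + 2×D + 2×425 = 1722 + 2D
Σ(formed) = 1×354 + 6×D = 354 + 6D
ΔH = Σ(broken) − Σ(formed) = (1722 + 2D) − (354 + 6D) = +1368 − 4D
Setting this equal to −220 kJ gives 4D = 1588, so D = 397 kJ/mol.

D(C-H) ≈ 397 kJ/mol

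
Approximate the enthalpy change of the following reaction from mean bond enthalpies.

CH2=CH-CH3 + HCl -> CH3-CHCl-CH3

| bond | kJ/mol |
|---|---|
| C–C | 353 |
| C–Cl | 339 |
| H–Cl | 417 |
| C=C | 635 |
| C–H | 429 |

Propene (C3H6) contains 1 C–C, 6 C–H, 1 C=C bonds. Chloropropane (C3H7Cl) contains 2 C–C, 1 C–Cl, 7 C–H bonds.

ΔH ≈ −69 kJ

Bonds broken (reactants):
  C–C: 1 × 353 = 353
  C–H: 6 × 429 = 2574
  C=C: 1 × 635 = 635
  H–Cl: 1 × 417 = 417
  Σ(broken) = 3979 kJ
Bonds formed (products):
  C–C: 2 × 353 = 706
  C–Cl: 1 × 339 = 339
  C–H: 7 × 429 = 3003
  Σ(formed) = 4048 kJ
ΔH = Σ(broken) − Σ(formed) = 3979 − 4048 = −69 kJ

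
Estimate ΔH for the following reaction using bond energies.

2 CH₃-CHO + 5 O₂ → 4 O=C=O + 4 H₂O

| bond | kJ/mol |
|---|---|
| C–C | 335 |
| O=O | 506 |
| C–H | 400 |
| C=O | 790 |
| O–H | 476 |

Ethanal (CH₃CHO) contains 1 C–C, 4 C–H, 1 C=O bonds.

ΔH ≈ −2148 kJ

Bonds broken (reactants):
  C–C: 2 × 335 = 670
  C–H: 8 × 400 = 3200
  C=O: 2 × 790 = 1580
  O=O: 5 × 506 = 2530
  Σ(broken) = 7980 kJ
Bonds formed (products):
  C=O: 8 × 790 = 6320
  O–H: 8 × 476 = 3808
  Σ(formed) = 10128 kJ
ΔH = Σ(broken) − Σ(formed) = 7980 − 10128 = −2148 kJ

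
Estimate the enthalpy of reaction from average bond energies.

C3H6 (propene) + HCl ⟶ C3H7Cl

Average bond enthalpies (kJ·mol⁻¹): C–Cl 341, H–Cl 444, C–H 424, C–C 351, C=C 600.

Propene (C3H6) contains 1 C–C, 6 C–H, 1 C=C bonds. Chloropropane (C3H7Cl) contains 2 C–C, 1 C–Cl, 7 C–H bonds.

Bonds broken (reactants):
  C–C: 1 × 351 = 351
  C–H: 6 × 424 = 2544
  C=C: 1 × 600 = 600
  H–Cl: 1 × 444 = 444
  Σ(broken) = 3939 kJ
Bonds formed (products):
  C–C: 2 × 351 = 702
  C–Cl: 1 × 341 = 341
  C–H: 7 × 424 = 2968
  Σ(formed) = 4011 kJ
ΔH = Σ(broken) − Σ(formed) = 3939 − 4011 = −72 kJ

ΔH ≈ −72 kJ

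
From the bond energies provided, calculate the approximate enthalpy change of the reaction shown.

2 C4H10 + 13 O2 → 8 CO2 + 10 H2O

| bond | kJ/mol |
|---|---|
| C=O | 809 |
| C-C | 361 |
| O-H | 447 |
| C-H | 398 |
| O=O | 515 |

ΔH ≈ −5063 kJ

Bonds broken (reactants):
  C-C: 6 × 361 = 2166
  C-H: 20 × 398 = 7960
  O=O: 13 × 515 = 6695
  Σ(broken) = 16821 kJ
Bonds formed (products):
  C=O: 16 × 809 = 12944
  O-H: 20 × 447 = 8940
  Σ(formed) = 21884 kJ
ΔH = Σ(broken) − Σ(formed) = 16821 − 21884 = −5063 kJ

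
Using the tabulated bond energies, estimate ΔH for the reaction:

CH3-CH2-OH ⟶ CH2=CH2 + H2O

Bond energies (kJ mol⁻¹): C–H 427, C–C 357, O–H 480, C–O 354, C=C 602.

Bonds broken (reactants):
  C–C: 1 × 357 = 357
  C–H: 5 × 427 = 2135
  C–O: 1 × 354 = 354
  O–H: 1 × 480 = 480
  Σ(broken) = 3326 kJ
Bonds formed (products):
  C–H: 4 × 427 = 1708
  C=C: 1 × 602 = 602
  O–H: 2 × 480 = 960
  Σ(formed) = 3270 kJ
ΔH = Σ(broken) − Σ(formed) = 3326 − 3270 = +56 kJ

ΔH ≈ +56 kJ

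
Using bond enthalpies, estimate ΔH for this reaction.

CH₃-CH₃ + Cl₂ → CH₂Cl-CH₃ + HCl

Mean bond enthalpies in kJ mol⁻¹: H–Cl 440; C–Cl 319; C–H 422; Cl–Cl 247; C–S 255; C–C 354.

Bonds broken (reactants):
  C–C: 1 × 354 = 354
  C–H: 6 × 422 = 2532
  Cl–Cl: 1 × 247 = 247
  Σ(broken) = 3133 kJ
Bonds formed (products):
  C–C: 1 × 354 = 354
  C–Cl: 1 × 319 = 319
  C–H: 5 × 422 = 2110
  H–Cl: 1 × 440 = 440
  Σ(formed) = 3223 kJ
ΔH = Σ(broken) − Σ(formed) = 3133 − 3223 = −90 kJ

ΔH ≈ −90 kJ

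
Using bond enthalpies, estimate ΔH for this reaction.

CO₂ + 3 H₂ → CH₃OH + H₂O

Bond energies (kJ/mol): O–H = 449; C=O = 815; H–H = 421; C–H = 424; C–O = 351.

ΔH ≈ −77 kJ

Bonds broken (reactants):
  C=O: 2 × 815 = 1630
  H–H: 3 × 421 = 1263
  Σ(broken) = 2893 kJ
Bonds formed (products):
  C–H: 3 × 424 = 1272
  C–O: 1 × 351 = 351
  O–H: 3 × 449 = 1347
  Σ(formed) = 2970 kJ
ΔH = Σ(broken) − Σ(formed) = 2893 − 2970 = −77 kJ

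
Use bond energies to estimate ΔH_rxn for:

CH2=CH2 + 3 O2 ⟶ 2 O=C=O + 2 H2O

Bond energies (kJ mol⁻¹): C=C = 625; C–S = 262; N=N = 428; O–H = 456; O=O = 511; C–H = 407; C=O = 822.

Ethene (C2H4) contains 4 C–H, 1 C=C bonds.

Bonds broken (reactants):
  C–H: 4 × 407 = 1628
  C=C: 1 × 625 = 625
  O=O: 3 × 511 = 1533
  Σ(broken) = 3786 kJ
Bonds formed (products):
  C=O: 4 × 822 = 3288
  O–H: 4 × 456 = 1824
  Σ(formed) = 5112 kJ
ΔH = Σ(broken) − Σ(formed) = 3786 − 5112 = −1326 kJ

ΔH ≈ −1326 kJ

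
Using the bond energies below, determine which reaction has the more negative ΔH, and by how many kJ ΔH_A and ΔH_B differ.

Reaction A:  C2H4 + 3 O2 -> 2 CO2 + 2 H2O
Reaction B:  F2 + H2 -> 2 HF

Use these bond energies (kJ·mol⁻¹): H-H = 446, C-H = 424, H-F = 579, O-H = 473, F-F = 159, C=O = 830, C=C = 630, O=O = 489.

Reaction A, by 866 kJ

Reaction A:
  Bonds broken (reactants):
    C-H: 4 × 424 = 1696
    C=C: 1 × 630 = 630
    O=O: 3 × 489 = 1467
    Σ(broken) = 3793 kJ
  Bonds formed (products):
    C=O: 4 × 830 = 3320
    O-H: 4 × 473 = 1892
    Σ(formed) = 5212 kJ
  ΔH_A = 3793 − 5212 = −1419 kJ
Reaction B:
  Bonds broken (reactants):
    F-F: 1 × 159 = 159
    H-H: 1 × 446 = 446
    Σ(broken) = 605 kJ
  Bonds formed (products):
    H-F: 2 × 579 = 1158
    Σ(formed) = 1158 kJ
  ΔH_B = 605 − 1158 = −553 kJ
ΔH_A − ΔH_B = −866 kJ, so reaction A has the more negative ΔH; |ΔH_A − ΔH_B| = 866 kJ.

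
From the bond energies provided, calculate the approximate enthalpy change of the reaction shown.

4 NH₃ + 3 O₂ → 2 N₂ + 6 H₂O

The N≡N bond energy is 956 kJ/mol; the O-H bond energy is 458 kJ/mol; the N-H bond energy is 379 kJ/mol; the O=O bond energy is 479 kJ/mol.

ΔH ≈ −1423 kJ

Bonds broken (reactants):
  N-H: 12 × 379 = 4548
  O=O: 3 × 479 = 1437
  Σ(broken) = 5985 kJ
Bonds formed (products):
  N≡N: 2 × 956 = 1912
  O-H: 12 × 458 = 5496
  Σ(formed) = 7408 kJ
ΔH = Σ(broken) − Σ(formed) = 5985 − 7408 = −1423 kJ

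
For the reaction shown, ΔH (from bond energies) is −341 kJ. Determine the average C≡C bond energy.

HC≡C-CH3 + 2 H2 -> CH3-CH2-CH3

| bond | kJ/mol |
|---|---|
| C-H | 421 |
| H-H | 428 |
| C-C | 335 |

D(C≡C) ≈ 822 kJ/mol

Let D be the C≡C bond energy.
Σ(broken) = 1×D + 1×335 + 4×421 + 2×428 = 2875 + D
Σ(formed) = 2×335 + 8×421 = 4038
ΔH = Σ(broken) − Σ(formed) = (2875 + D) − (4038) = −1163 + D
Setting this equal to −341 kJ gives D = 822 kJ/mol.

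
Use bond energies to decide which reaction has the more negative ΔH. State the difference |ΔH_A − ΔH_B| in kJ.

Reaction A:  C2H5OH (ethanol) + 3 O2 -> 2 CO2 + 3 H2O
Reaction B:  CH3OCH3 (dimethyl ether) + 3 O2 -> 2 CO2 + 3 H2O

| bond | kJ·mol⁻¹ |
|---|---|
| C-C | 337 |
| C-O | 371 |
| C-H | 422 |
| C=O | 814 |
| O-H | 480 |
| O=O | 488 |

Reaction B, by 24 kJ

Reaction A:
  Bonds broken (reactants):
    C-C: 1 × 337 = 337
    C-H: 5 × 422 = 2110
    C-O: 1 × 371 = 371
    O-H: 1 × 480 = 480
    O=O: 3 × 488 = 1464
    Σ(broken) = 4762 kJ
  Bonds formed (products):
    C=O: 4 × 814 = 3256
    O-H: 6 × 480 = 2880
    Σ(formed) = 6136 kJ
  ΔH_A = 4762 − 6136 = −1374 kJ
Reaction B:
  Bonds broken (reactants):
    C-H: 6 × 422 = 2532
    C-O: 2 × 371 = 742
    O=O: 3 × 488 = 1464
    Σ(broken) = 4738 kJ
  Bonds formed (products):
    C=O: 4 × 814 = 3256
    O-H: 6 × 480 = 2880
    Σ(formed) = 6136 kJ
  ΔH_B = 4738 − 6136 = −1398 kJ
ΔH_A − ΔH_B = +24 kJ, so reaction B has the more negative ΔH; |ΔH_A − ΔH_B| = 24 kJ.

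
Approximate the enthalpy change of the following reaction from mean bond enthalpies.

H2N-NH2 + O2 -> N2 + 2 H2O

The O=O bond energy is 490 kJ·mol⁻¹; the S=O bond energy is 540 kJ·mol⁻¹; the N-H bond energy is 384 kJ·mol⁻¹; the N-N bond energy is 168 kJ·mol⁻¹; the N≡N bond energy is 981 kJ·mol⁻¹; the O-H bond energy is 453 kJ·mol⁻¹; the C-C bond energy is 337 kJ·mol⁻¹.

Bonds broken (reactants):
  N-H: 4 × 384 = 1536
  N-N: 1 × 168 = 168
  O=O: 1 × 490 = 490
  Σ(broken) = 2194 kJ
Bonds formed (products):
  N≡N: 1 × 981 = 981
  O-H: 4 × 453 = 1812
  Σ(formed) = 2793 kJ
ΔH = Σ(broken) − Σ(formed) = 2194 − 2793 = −599 kJ

ΔH ≈ −599 kJ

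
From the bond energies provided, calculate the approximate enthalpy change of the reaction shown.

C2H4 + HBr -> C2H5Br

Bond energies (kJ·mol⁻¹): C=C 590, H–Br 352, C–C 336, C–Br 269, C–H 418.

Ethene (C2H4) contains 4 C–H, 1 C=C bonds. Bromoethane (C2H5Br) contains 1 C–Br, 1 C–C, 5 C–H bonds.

ΔH ≈ −81 kJ

Bonds broken (reactants):
  C–H: 4 × 418 = 1672
  C=C: 1 × 590 = 590
  H–Br: 1 × 352 = 352
  Σ(broken) = 2614 kJ
Bonds formed (products):
  C–Br: 1 × 269 = 269
  C–C: 1 × 336 = 336
  C–H: 5 × 418 = 2090
  Σ(formed) = 2695 kJ
ΔH = Σ(broken) − Σ(formed) = 2614 − 2695 = −81 kJ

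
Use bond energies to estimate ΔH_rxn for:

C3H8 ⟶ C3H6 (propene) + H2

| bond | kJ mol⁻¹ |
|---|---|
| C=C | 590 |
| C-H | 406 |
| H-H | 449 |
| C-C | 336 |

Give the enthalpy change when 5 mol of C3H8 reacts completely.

Bonds broken (reactants):
  C-C: 2 × 336 = 672
  C-H: 8 × 406 = 3248
  Σ(broken) = 3920 kJ
Bonds formed (products):
  C-C: 1 × 336 = 336
  C-H: 6 × 406 = 2436
  C=C: 1 × 590 = 590
  H-H: 1 × 449 = 449
  Σ(formed) = 3811 kJ
ΔH = Σ(broken) − Σ(formed) = 3920 − 3811 = +109 kJ
For 5× the reaction as written: 5 × (+109) = +545 kJ

ΔH = +545 kJ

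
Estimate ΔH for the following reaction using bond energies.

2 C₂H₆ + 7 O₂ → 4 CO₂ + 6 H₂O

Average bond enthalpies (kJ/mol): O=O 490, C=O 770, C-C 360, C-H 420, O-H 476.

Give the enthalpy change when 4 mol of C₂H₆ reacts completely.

Bonds broken (reactants):
  C-C: 2 × 360 = 720
  C-H: 12 × 420 = 5040
  O=O: 7 × 490 = 3430
  Σ(broken) = 9190 kJ
Bonds formed (products):
  C=O: 8 × 770 = 6160
  O-H: 12 × 476 = 5712
  Σ(formed) = 11872 kJ
ΔH = Σ(broken) − Σ(formed) = 9190 − 11872 = −2682 kJ
For 2× the reaction as written: 2 × (−2682) = −5364 kJ

ΔH = −5364 kJ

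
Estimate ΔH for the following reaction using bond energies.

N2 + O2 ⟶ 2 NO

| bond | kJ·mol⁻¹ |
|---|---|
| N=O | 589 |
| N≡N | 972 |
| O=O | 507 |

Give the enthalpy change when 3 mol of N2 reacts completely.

Bonds broken (reactants):
  N≡N: 1 × 972 = 972
  O=O: 1 × 507 = 507
  Σ(broken) = 1479 kJ
Bonds formed (products):
  N=O: 2 × 589 = 1178
  Σ(formed) = 1178 kJ
ΔH = Σ(broken) − Σ(formed) = 1479 − 1178 = +301 kJ
For 3× the reaction as written: 3 × (+301) = +903 kJ

ΔH = +903 kJ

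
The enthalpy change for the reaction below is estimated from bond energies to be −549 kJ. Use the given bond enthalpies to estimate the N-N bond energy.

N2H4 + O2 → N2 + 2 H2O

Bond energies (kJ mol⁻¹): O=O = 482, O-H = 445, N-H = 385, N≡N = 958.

D(N-N) ≈ 167 kJ/mol

Let D be the N-N bond energy.
Σ(broken) = 4×385 + 1×D + 1×482 = 2022 + D
Σ(formed) = 1×958 + 4×445 = 2738
ΔH = Σ(broken) − Σ(formed) = (2022 + D) − (2738) = −716 + D
Setting this equal to −549 kJ gives D = 167 kJ/mol.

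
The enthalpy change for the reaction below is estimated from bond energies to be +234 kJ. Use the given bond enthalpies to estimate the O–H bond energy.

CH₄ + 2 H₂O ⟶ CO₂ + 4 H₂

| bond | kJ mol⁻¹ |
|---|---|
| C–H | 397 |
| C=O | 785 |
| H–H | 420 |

D(O–H) ≈ 474 kJ/mol

Let D be the O–H bond energy.
Σ(broken) = 4×397 + 4×D = 1588 + 4D
Σ(formed) = 2×785 + 4×420 = 3250
ΔH = Σ(broken) − Σ(formed) = (1588 + 4D) − (3250) = −1662 + 4D
Setting this equal to +234 kJ gives 4D = 1896, so D = 474 kJ/mol.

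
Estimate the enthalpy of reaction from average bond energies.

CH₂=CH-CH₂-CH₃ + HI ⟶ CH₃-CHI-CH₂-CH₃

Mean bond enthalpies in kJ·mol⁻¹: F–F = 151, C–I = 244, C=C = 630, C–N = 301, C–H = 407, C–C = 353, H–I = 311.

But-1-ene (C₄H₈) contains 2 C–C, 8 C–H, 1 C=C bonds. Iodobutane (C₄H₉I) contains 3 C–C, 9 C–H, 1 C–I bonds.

Bonds broken (reactants):
  C–C: 2 × 353 = 706
  C–H: 8 × 407 = 3256
  C=C: 1 × 630 = 630
  H–I: 1 × 311 = 311
  Σ(broken) = 4903 kJ
Bonds formed (products):
  C–C: 3 × 353 = 1059
  C–H: 9 × 407 = 3663
  C–I: 1 × 244 = 244
  Σ(formed) = 4966 kJ
ΔH = Σ(broken) − Σ(formed) = 4903 − 4966 = −63 kJ

ΔH ≈ −63 kJ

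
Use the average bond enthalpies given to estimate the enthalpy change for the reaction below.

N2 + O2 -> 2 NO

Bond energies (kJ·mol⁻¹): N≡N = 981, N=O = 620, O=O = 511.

Bonds broken (reactants):
  N≡N: 1 × 981 = 981
  O=O: 1 × 511 = 511
  Σ(broken) = 1492 kJ
Bonds formed (products):
  N=O: 2 × 620 = 1240
  Σ(formed) = 1240 kJ
ΔH = Σ(broken) − Σ(formed) = 1492 − 1240 = +252 kJ

ΔH ≈ +252 kJ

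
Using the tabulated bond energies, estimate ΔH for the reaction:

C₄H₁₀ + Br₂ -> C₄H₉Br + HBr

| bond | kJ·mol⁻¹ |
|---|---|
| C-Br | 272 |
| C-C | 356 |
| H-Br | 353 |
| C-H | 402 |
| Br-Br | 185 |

ΔH ≈ −38 kJ

Bonds broken (reactants):
  Br-Br: 1 × 185 = 185
  C-C: 3 × 356 = 1068
  C-H: 10 × 402 = 4020
  Σ(broken) = 5273 kJ
Bonds formed (products):
  C-Br: 1 × 272 = 272
  C-C: 3 × 356 = 1068
  C-H: 9 × 402 = 3618
  H-Br: 1 × 353 = 353
  Σ(formed) = 5311 kJ
ΔH = Σ(broken) − Σ(formed) = 5273 − 5311 = −38 kJ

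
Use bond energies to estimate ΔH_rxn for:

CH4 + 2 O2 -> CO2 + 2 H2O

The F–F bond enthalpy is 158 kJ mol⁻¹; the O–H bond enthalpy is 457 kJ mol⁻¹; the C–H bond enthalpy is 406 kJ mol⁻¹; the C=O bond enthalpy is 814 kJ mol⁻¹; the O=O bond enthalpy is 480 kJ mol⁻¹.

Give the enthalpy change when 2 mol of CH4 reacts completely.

Bonds broken (reactants):
  C–H: 4 × 406 = 1624
  O=O: 2 × 480 = 960
  Σ(broken) = 2584 kJ
Bonds formed (products):
  C=O: 2 × 814 = 1628
  O–H: 4 × 457 = 1828
  Σ(formed) = 3456 kJ
ΔH = Σ(broken) − Σ(formed) = 2584 − 3456 = −872 kJ
For 2× the reaction as written: 2 × (−872) = −1744 kJ

ΔH = −1744 kJ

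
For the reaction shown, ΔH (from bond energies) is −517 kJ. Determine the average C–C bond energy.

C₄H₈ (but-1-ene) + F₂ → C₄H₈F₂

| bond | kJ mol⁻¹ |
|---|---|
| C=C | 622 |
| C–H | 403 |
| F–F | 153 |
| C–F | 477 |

D(C–C) ≈ 338 kJ/mol

Let D be the C–C bond energy.
Σ(broken) = 2×D + 8×403 + 1×622 + 1×153 = 3999 + 2D
Σ(formed) = 3×D + 2×477 + 8×403 = 4178 + 3D
ΔH = Σ(broken) − Σ(formed) = (3999 + 2D) − (4178 + 3D) = −179 − D
Setting this equal to −517 kJ gives D = 338 kJ/mol.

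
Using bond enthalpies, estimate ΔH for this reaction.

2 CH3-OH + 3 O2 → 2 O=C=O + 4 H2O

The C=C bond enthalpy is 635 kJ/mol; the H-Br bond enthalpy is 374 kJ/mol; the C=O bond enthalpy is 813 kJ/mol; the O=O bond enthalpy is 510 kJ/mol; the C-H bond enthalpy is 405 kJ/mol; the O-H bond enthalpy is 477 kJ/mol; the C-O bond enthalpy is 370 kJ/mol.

Bonds broken (reactants):
  C-H: 6 × 405 = 2430
  C-O: 2 × 370 = 740
  O-H: 2 × 477 = 954
  O=O: 3 × 510 = 1530
  Σ(broken) = 5654 kJ
Bonds formed (products):
  C=O: 4 × 813 = 3252
  O-H: 8 × 477 = 3816
  Σ(formed) = 7068 kJ
ΔH = Σ(broken) − Σ(formed) = 5654 − 7068 = −1414 kJ

ΔH ≈ −1414 kJ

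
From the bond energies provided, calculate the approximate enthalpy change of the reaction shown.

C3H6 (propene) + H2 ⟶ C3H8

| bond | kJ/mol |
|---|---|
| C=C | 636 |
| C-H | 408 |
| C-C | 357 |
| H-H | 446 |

ΔH ≈ −91 kJ

Bonds broken (reactants):
  C-C: 1 × 357 = 357
  C-H: 6 × 408 = 2448
  C=C: 1 × 636 = 636
  H-H: 1 × 446 = 446
  Σ(broken) = 3887 kJ
Bonds formed (products):
  C-C: 2 × 357 = 714
  C-H: 8 × 408 = 3264
  Σ(formed) = 3978 kJ
ΔH = Σ(broken) − Σ(formed) = 3887 − 3978 = −91 kJ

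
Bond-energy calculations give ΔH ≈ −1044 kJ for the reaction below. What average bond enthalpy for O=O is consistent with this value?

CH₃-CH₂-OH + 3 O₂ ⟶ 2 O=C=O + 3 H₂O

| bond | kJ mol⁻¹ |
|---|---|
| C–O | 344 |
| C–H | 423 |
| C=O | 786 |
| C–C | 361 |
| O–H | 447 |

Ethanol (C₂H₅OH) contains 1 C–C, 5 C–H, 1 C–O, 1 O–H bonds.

Let D be the O=O bond energy.
Σ(broken) = 1×361 + 5×423 + 1×344 + 1×447 + 3×D = 3267 + 3D
Σ(formed) = 4×786 + 6×447 = 5826
ΔH = Σ(broken) − Σ(formed) = (3267 + 3D) − (5826) = −2559 + 3D
Setting this equal to −1044 kJ gives 3D = 1515, so D = 505 kJ/mol.

D(O=O) ≈ 505 kJ/mol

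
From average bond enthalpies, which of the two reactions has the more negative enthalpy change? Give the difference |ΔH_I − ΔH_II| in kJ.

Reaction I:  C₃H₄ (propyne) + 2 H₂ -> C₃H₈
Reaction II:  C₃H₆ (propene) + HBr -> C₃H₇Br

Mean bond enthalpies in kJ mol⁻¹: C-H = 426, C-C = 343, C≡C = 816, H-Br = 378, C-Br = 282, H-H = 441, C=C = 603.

Reaction I:
  Bonds broken (reactants):
    C≡C: 1 × 816 = 816
    C-C: 1 × 343 = 343
    C-H: 4 × 426 = 1704
    H-H: 2 × 441 = 882
    Σ(broken) = 3745 kJ
  Bonds formed (products):
    C-C: 2 × 343 = 686
    C-H: 8 × 426 = 3408
    Σ(formed) = 4094 kJ
  ΔH_I = 3745 − 4094 = −349 kJ
Reaction II:
  Bonds broken (reactants):
    C-C: 1 × 343 = 343
    C-H: 6 × 426 = 2556
    C=C: 1 × 603 = 603
    H-Br: 1 × 378 = 378
    Σ(broken) = 3880 kJ
  Bonds formed (products):
    C-Br: 1 × 282 = 282
    C-C: 2 × 343 = 686
    C-H: 7 × 426 = 2982
    Σ(formed) = 3950 kJ
  ΔH_II = 3880 − 3950 = −70 kJ
ΔH_I − ΔH_II = −279 kJ, so reaction I has the more negative ΔH; |ΔH_I − ΔH_II| = 279 kJ.

Reaction I, by 279 kJ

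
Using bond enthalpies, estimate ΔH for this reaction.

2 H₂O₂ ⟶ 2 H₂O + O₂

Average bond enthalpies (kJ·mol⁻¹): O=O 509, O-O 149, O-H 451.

Bonds broken (reactants):
  O-H: 4 × 451 = 1804
  O-O: 2 × 149 = 298
  Σ(broken) = 2102 kJ
Bonds formed (products):
  O-H: 4 × 451 = 1804
  O=O: 1 × 509 = 509
  Σ(formed) = 2313 kJ
ΔH = Σ(broken) − Σ(formed) = 2102 − 2313 = −211 kJ

ΔH ≈ −211 kJ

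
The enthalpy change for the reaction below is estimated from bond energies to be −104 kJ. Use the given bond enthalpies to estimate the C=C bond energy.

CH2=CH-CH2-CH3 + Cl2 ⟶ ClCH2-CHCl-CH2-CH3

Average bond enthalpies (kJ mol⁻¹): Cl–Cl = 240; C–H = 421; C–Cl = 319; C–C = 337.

D(C=C) ≈ 631 kJ/mol

Let D be the C=C bond energy.
Σ(broken) = 2×337 + 8×421 + 1×D + 1×240 = 4282 + D
Σ(formed) = 3×337 + 2×319 + 8×421 = 5017
ΔH = Σ(broken) − Σ(formed) = (4282 + D) − (5017) = −735 + D
Setting this equal to −104 kJ gives D = 631 kJ/mol.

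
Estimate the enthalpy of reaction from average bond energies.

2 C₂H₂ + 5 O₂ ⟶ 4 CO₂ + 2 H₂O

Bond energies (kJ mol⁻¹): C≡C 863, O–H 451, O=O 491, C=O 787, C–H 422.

Bonds broken (reactants):
  C≡C: 2 × 863 = 1726
  C–H: 4 × 422 = 1688
  O=O: 5 × 491 = 2455
  Σ(broken) = 5869 kJ
Bonds formed (products):
  C=O: 8 × 787 = 6296
  O–H: 4 × 451 = 1804
  Σ(formed) = 8100 kJ
ΔH = Σ(broken) − Σ(formed) = 5869 − 8100 = −2231 kJ

ΔH ≈ −2231 kJ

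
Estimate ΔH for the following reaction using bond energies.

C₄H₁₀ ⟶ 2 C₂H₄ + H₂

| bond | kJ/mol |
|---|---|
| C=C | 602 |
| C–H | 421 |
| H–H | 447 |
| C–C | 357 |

ΔH ≈ +262 kJ

Bonds broken (reactants):
  C–C: 3 × 357 = 1071
  C–H: 10 × 421 = 4210
  Σ(broken) = 5281 kJ
Bonds formed (products):
  C–H: 8 × 421 = 3368
  C=C: 2 × 602 = 1204
  H–H: 1 × 447 = 447
  Σ(formed) = 5019 kJ
ΔH = Σ(broken) − Σ(formed) = 5281 − 5019 = +262 kJ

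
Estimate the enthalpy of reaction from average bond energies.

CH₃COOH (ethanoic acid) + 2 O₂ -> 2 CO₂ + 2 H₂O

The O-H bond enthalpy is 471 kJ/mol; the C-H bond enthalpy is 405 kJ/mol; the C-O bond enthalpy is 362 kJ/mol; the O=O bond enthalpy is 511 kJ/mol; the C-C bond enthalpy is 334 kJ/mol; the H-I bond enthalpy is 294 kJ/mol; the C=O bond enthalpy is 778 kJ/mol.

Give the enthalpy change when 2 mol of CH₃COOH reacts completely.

ΔH = −1628 kJ

Bonds broken (reactants):
  C-C: 1 × 334 = 334
  C-H: 3 × 405 = 1215
  C-O: 1 × 362 = 362
  C=O: 1 × 778 = 778
  O-H: 1 × 471 = 471
  O=O: 2 × 511 = 1022
  Σ(broken) = 4182 kJ
Bonds formed (products):
  C=O: 4 × 778 = 3112
  O-H: 4 × 471 = 1884
  Σ(formed) = 4996 kJ
ΔH = Σ(broken) − Σ(formed) = 4182 − 4996 = −814 kJ
For 2× the reaction as written: 2 × (−814) = −1628 kJ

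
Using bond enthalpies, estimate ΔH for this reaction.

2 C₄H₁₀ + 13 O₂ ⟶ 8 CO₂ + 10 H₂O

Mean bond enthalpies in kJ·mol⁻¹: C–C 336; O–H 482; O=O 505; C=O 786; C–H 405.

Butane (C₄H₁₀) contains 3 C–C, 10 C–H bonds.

ΔH ≈ −5535 kJ

Bonds broken (reactants):
  C–C: 6 × 336 = 2016
  C–H: 20 × 405 = 8100
  O=O: 13 × 505 = 6565
  Σ(broken) = 16681 kJ
Bonds formed (products):
  C=O: 16 × 786 = 12576
  O–H: 20 × 482 = 9640
  Σ(formed) = 22216 kJ
ΔH = Σ(broken) − Σ(formed) = 16681 − 22216 = −5535 kJ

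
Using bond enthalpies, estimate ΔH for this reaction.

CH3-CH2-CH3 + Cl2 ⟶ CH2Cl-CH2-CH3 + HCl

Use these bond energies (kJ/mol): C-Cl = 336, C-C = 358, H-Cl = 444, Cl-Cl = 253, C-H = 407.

ΔH ≈ −120 kJ

Bonds broken (reactants):
  C-C: 2 × 358 = 716
  C-H: 8 × 407 = 3256
  Cl-Cl: 1 × 253 = 253
  Σ(broken) = 4225 kJ
Bonds formed (products):
  C-C: 2 × 358 = 716
  C-Cl: 1 × 336 = 336
  C-H: 7 × 407 = 2849
  H-Cl: 1 × 444 = 444
  Σ(formed) = 4345 kJ
ΔH = Σ(broken) − Σ(formed) = 4225 − 4345 = −120 kJ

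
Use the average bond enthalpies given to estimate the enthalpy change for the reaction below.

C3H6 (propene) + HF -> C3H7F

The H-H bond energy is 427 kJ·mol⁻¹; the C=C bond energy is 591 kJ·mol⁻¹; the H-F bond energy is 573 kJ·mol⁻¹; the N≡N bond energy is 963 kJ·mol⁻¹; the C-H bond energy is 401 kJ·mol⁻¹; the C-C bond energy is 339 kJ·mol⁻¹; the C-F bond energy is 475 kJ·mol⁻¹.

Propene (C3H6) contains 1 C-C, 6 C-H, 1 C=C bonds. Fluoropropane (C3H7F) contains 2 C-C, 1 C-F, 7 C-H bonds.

Bonds broken (reactants):
  C-C: 1 × 339 = 339
  C-H: 6 × 401 = 2406
  C=C: 1 × 591 = 591
  H-F: 1 × 573 = 573
  Σ(broken) = 3909 kJ
Bonds formed (products):
  C-C: 2 × 339 = 678
  C-F: 1 × 475 = 475
  C-H: 7 × 401 = 2807
  Σ(formed) = 3960 kJ
ΔH = Σ(broken) − Σ(formed) = 3909 − 3960 = −51 kJ

ΔH ≈ −51 kJ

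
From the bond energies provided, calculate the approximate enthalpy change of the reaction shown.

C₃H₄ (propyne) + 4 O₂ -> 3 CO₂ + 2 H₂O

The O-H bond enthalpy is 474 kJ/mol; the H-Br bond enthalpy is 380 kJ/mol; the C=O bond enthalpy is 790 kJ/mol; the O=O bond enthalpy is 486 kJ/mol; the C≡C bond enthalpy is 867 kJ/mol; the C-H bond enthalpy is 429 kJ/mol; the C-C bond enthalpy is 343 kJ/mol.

ΔH ≈ −1766 kJ

Bonds broken (reactants):
  C≡C: 1 × 867 = 867
  C-C: 1 × 343 = 343
  C-H: 4 × 429 = 1716
  O=O: 4 × 486 = 1944
  Σ(broken) = 4870 kJ
Bonds formed (products):
  C=O: 6 × 790 = 4740
  O-H: 4 × 474 = 1896
  Σ(formed) = 6636 kJ
ΔH = Σ(broken) − Σ(formed) = 4870 − 6636 = −1766 kJ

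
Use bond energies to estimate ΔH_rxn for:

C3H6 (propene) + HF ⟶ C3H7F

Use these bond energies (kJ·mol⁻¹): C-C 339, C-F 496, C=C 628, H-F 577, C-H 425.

Bonds broken (reactants):
  C-C: 1 × 339 = 339
  C-H: 6 × 425 = 2550
  C=C: 1 × 628 = 628
  H-F: 1 × 577 = 577
  Σ(broken) = 4094 kJ
Bonds formed (products):
  C-C: 2 × 339 = 678
  C-F: 1 × 496 = 496
  C-H: 7 × 425 = 2975
  Σ(formed) = 4149 kJ
ΔH = Σ(broken) − Σ(formed) = 4094 − 4149 = −55 kJ

ΔH ≈ −55 kJ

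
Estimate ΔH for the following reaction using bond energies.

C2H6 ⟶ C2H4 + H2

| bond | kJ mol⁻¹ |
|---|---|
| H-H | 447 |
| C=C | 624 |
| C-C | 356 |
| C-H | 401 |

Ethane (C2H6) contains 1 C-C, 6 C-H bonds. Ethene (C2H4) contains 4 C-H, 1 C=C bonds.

Bonds broken (reactants):
  C-C: 1 × 356 = 356
  C-H: 6 × 401 = 2406
  Σ(broken) = 2762 kJ
Bonds formed (products):
  C-H: 4 × 401 = 1604
  C=C: 1 × 624 = 624
  H-H: 1 × 447 = 447
  Σ(formed) = 2675 kJ
ΔH = Σ(broken) − Σ(formed) = 2762 − 2675 = +87 kJ

ΔH ≈ +87 kJ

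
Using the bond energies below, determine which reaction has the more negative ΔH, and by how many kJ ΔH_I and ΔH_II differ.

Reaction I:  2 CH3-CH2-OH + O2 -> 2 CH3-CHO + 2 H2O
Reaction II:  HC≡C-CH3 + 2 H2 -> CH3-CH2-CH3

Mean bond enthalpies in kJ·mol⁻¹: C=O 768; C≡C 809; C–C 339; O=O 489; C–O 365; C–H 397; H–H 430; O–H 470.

Reaction I, by 205 kJ

Reaction I:
  Bonds broken (reactants):
    C–C: 2 × 339 = 678
    C–H: 10 × 397 = 3970
    C–O: 2 × 365 = 730
    O–H: 2 × 470 = 940
    O=O: 1 × 489 = 489
    Σ(broken) = 6807 kJ
  Bonds formed (products):
    C–C: 2 × 339 = 678
    C–H: 8 × 397 = 3176
    C=O: 2 × 768 = 1536
    O–H: 4 × 470 = 1880
    Σ(formed) = 7270 kJ
  ΔH_I = 6807 − 7270 = −463 kJ
Reaction II:
  Bonds broken (reactants):
    C≡C: 1 × 809 = 809
    C–C: 1 × 339 = 339
    C–H: 4 × 397 = 1588
    H–H: 2 × 430 = 860
    Σ(broken) = 3596 kJ
  Bonds formed (products):
    C–C: 2 × 339 = 678
    C–H: 8 × 397 = 3176
    Σ(formed) = 3854 kJ
  ΔH_II = 3596 − 3854 = −258 kJ
ΔH_I − ΔH_II = −205 kJ, so reaction I has the more negative ΔH; |ΔH_I − ΔH_II| = 205 kJ.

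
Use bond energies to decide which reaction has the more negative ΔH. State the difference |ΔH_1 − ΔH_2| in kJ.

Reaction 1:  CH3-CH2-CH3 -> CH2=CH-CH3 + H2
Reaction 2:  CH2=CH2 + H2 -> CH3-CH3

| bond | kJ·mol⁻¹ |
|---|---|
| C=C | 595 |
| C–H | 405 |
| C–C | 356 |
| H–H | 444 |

Reaction 1:
  Bonds broken (reactants):
    C–C: 2 × 356 = 712
    C–H: 8 × 405 = 3240
    Σ(broken) = 3952 kJ
  Bonds formed (products):
    C–C: 1 × 356 = 356
    C–H: 6 × 405 = 2430
    C=C: 1 × 595 = 595
    H–H: 1 × 444 = 444
    Σ(formed) = 3825 kJ
  ΔH_1 = 3952 − 3825 = +127 kJ
Reaction 2:
  Bonds broken (reactants):
    C–H: 4 × 405 = 1620
    C=C: 1 × 595 = 595
    H–H: 1 × 444 = 444
    Σ(broken) = 2659 kJ
  Bonds formed (products):
    C–C: 1 × 356 = 356
    C–H: 6 × 405 = 2430
    Σ(formed) = 2786 kJ
  ΔH_2 = 2659 − 2786 = −127 kJ
ΔH_1 − ΔH_2 = +254 kJ, so reaction 2 has the more negative ΔH; |ΔH_1 − ΔH_2| = 254 kJ.

Reaction 2, by 254 kJ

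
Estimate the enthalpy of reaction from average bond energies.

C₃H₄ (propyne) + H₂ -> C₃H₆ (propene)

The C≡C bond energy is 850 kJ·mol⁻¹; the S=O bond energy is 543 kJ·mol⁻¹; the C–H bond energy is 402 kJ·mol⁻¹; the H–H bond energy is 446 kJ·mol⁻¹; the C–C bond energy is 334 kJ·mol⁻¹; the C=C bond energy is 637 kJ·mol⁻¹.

Bonds broken (reactants):
  C≡C: 1 × 850 = 850
  C–C: 1 × 334 = 334
  C–H: 4 × 402 = 1608
  H–H: 1 × 446 = 446
  Σ(broken) = 3238 kJ
Bonds formed (products):
  C–C: 1 × 334 = 334
  C–H: 6 × 402 = 2412
  C=C: 1 × 637 = 637
  Σ(formed) = 3383 kJ
ΔH = Σ(broken) − Σ(formed) = 3238 − 3383 = −145 kJ

ΔH ≈ −145 kJ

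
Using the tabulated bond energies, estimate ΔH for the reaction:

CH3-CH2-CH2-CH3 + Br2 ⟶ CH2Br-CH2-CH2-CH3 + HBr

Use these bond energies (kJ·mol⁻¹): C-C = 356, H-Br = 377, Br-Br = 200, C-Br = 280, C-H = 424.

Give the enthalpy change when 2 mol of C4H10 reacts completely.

ΔH = −66 kJ

Bonds broken (reactants):
  Br-Br: 1 × 200 = 200
  C-C: 3 × 356 = 1068
  C-H: 10 × 424 = 4240
  Σ(broken) = 5508 kJ
Bonds formed (products):
  C-Br: 1 × 280 = 280
  C-C: 3 × 356 = 1068
  C-H: 9 × 424 = 3816
  H-Br: 1 × 377 = 377
  Σ(formed) = 5541 kJ
ΔH = Σ(broken) − Σ(formed) = 5508 − 5541 = −33 kJ
For 2× the reaction as written: 2 × (−33) = −66 kJ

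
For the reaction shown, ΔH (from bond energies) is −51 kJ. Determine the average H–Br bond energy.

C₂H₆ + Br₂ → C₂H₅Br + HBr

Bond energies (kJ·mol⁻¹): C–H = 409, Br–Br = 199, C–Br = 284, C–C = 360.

Let D be the H–Br bond energy.
Σ(broken) = 1×199 + 1×360 + 6×409 = 3013
Σ(formed) = 1×284 + 1×360 + 5×409 + 1×D = 2689 + D
ΔH = Σ(broken) − Σ(formed) = (3013) − (2689 + D) = +324 − D
Setting this equal to −51 kJ gives D = 375 kJ/mol.

D(H–Br) ≈ 375 kJ/mol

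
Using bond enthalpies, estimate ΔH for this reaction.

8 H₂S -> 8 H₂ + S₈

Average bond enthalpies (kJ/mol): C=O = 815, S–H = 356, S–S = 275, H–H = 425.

ΔH ≈ +96 kJ

Bonds broken (reactants):
  S–H: 16 × 356 = 5696
  Σ(broken) = 5696 kJ
Bonds formed (products):
  H–H: 8 × 425 = 3400
  S–S: 8 × 275 = 2200
  Σ(formed) = 5600 kJ
ΔH = Σ(broken) − Σ(formed) = 5696 − 5600 = +96 kJ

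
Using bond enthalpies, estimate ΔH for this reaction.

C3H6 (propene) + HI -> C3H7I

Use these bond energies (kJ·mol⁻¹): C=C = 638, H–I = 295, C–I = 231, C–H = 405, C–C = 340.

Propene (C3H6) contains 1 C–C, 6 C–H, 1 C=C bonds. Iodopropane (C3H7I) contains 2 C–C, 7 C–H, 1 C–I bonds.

Bonds broken (reactants):
  C–C: 1 × 340 = 340
  C–H: 6 × 405 = 2430
  C=C: 1 × 638 = 638
  H–I: 1 × 295 = 295
  Σ(broken) = 3703 kJ
Bonds formed (products):
  C–C: 2 × 340 = 680
  C–H: 7 × 405 = 2835
  C–I: 1 × 231 = 231
  Σ(formed) = 3746 kJ
ΔH = Σ(broken) − Σ(formed) = 3703 − 3746 = −43 kJ

ΔH ≈ −43 kJ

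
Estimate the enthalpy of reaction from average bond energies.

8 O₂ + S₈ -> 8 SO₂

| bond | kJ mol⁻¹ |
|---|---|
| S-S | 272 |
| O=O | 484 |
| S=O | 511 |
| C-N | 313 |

ΔH ≈ −2128 kJ

Bonds broken (reactants):
  O=O: 8 × 484 = 3872
  S-S: 8 × 272 = 2176
  Σ(broken) = 6048 kJ
Bonds formed (products):
  S=O: 16 × 511 = 8176
  Σ(formed) = 8176 kJ
ΔH = Σ(broken) − Σ(formed) = 6048 − 8176 = −2128 kJ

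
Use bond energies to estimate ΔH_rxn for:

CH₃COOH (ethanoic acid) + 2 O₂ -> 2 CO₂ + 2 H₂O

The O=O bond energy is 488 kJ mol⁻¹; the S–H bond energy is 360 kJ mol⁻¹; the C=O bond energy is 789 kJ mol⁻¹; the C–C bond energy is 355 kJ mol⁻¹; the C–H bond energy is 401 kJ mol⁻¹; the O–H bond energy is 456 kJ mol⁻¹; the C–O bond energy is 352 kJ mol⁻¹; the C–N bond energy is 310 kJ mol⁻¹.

ΔH ≈ −849 kJ

Bonds broken (reactants):
  C–C: 1 × 355 = 355
  C–H: 3 × 401 = 1203
  C–O: 1 × 352 = 352
  C=O: 1 × 789 = 789
  O–H: 1 × 456 = 456
  O=O: 2 × 488 = 976
  Σ(broken) = 4131 kJ
Bonds formed (products):
  C=O: 4 × 789 = 3156
  O–H: 4 × 456 = 1824
  Σ(formed) = 4980 kJ
ΔH = Σ(broken) − Σ(formed) = 4131 − 4980 = −849 kJ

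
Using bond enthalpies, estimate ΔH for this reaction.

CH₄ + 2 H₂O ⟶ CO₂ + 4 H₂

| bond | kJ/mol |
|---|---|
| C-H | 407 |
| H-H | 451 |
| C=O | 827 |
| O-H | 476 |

Bonds broken (reactants):
  C-H: 4 × 407 = 1628
  O-H: 4 × 476 = 1904
  Σ(broken) = 3532 kJ
Bonds formed (products):
  C=O: 2 × 827 = 1654
  H-H: 4 × 451 = 1804
  Σ(formed) = 3458 kJ
ΔH = Σ(broken) − Σ(formed) = 3532 − 3458 = +74 kJ

ΔH ≈ +74 kJ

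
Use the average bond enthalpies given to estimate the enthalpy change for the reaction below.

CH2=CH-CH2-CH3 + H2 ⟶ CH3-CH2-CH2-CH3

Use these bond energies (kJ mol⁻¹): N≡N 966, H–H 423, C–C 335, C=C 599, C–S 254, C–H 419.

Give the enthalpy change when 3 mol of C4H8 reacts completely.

ΔH = −453 kJ

Bonds broken (reactants):
  C–C: 2 × 335 = 670
  C–H: 8 × 419 = 3352
  C=C: 1 × 599 = 599
  H–H: 1 × 423 = 423
  Σ(broken) = 5044 kJ
Bonds formed (products):
  C–C: 3 × 335 = 1005
  C–H: 10 × 419 = 4190
  Σ(formed) = 5195 kJ
ΔH = Σ(broken) − Σ(formed) = 5044 − 5195 = −151 kJ
For 3× the reaction as written: 3 × (−151) = −453 kJ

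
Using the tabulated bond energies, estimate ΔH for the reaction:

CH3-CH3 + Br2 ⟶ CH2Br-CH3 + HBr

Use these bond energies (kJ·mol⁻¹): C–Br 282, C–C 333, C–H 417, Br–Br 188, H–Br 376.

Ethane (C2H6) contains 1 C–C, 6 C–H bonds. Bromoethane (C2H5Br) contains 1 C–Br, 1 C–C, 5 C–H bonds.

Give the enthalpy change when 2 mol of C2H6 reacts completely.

Bonds broken (reactants):
  Br–Br: 1 × 188 = 188
  C–C: 1 × 333 = 333
  C–H: 6 × 417 = 2502
  Σ(broken) = 3023 kJ
Bonds formed (products):
  C–Br: 1 × 282 = 282
  C–C: 1 × 333 = 333
  C–H: 5 × 417 = 2085
  H–Br: 1 × 376 = 376
  Σ(formed) = 3076 kJ
ΔH = Σ(broken) − Σ(formed) = 3023 − 3076 = −53 kJ
For 2× the reaction as written: 2 × (−53) = −106 kJ

ΔH = −106 kJ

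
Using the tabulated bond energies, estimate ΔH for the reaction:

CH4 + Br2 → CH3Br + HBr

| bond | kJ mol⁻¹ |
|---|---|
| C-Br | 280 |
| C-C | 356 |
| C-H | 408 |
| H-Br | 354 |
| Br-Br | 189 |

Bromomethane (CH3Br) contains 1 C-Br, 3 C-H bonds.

Bonds broken (reactants):
  Br-Br: 1 × 189 = 189
  C-H: 4 × 408 = 1632
  Σ(broken) = 1821 kJ
Bonds formed (products):
  C-Br: 1 × 280 = 280
  C-H: 3 × 408 = 1224
  H-Br: 1 × 354 = 354
  Σ(formed) = 1858 kJ
ΔH = Σ(broken) − Σ(formed) = 1821 − 1858 = −37 kJ

ΔH ≈ −37 kJ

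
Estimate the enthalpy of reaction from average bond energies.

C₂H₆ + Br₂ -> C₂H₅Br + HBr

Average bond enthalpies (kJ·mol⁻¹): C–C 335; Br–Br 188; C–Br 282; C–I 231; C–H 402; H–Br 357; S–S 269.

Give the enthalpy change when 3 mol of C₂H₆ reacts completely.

ΔH = −147 kJ

Bonds broken (reactants):
  Br–Br: 1 × 188 = 188
  C–C: 1 × 335 = 335
  C–H: 6 × 402 = 2412
  Σ(broken) = 2935 kJ
Bonds formed (products):
  C–Br: 1 × 282 = 282
  C–C: 1 × 335 = 335
  C–H: 5 × 402 = 2010
  H–Br: 1 × 357 = 357
  Σ(formed) = 2984 kJ
ΔH = Σ(broken) − Σ(formed) = 2935 − 2984 = −49 kJ
For 3× the reaction as written: 3 × (−49) = −147 kJ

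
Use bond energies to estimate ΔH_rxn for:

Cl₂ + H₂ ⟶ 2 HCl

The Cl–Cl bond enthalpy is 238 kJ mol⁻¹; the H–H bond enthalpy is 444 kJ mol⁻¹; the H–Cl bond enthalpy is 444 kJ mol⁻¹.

Bonds broken (reactants):
  Cl–Cl: 1 × 238 = 238
  H–H: 1 × 444 = 444
  Σ(broken) = 682 kJ
Bonds formed (products):
  H–Cl: 2 × 444 = 888
  Σ(formed) = 888 kJ
ΔH = Σ(broken) − Σ(formed) = 682 − 888 = −206 kJ

ΔH ≈ −206 kJ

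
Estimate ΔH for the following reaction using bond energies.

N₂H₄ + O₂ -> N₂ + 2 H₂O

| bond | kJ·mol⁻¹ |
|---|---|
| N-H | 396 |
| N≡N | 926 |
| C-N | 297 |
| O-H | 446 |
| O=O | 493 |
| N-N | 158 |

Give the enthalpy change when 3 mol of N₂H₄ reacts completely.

ΔH = −1425 kJ

Bonds broken (reactants):
  N-H: 4 × 396 = 1584
  N-N: 1 × 158 = 158
  O=O: 1 × 493 = 493
  Σ(broken) = 2235 kJ
Bonds formed (products):
  N≡N: 1 × 926 = 926
  O-H: 4 × 446 = 1784
  Σ(formed) = 2710 kJ
ΔH = Σ(broken) − Σ(formed) = 2235 − 2710 = −475 kJ
For 3× the reaction as written: 3 × (−475) = −1425 kJ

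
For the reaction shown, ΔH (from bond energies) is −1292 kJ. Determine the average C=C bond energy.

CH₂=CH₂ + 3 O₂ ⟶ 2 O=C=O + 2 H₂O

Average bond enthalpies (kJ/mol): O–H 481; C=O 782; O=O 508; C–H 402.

D(C=C) ≈ 628 kJ/mol

Let D be the C=C bond energy.
Σ(broken) = 4×402 + 1×D + 3×508 = 3132 + D
Σ(formed) = 4×782 + 4×481 = 5052
ΔH = Σ(broken) − Σ(formed) = (3132 + D) − (5052) = −1920 + D
Setting this equal to −1292 kJ gives D = 628 kJ/mol.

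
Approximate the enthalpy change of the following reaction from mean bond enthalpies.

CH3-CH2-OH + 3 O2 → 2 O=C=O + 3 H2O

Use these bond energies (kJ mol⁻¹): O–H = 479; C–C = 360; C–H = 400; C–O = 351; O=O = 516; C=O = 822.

ΔH ≈ −1424 kJ

Bonds broken (reactants):
  C–C: 1 × 360 = 360
  C–H: 5 × 400 = 2000
  C–O: 1 × 351 = 351
  O–H: 1 × 479 = 479
  O=O: 3 × 516 = 1548
  Σ(broken) = 4738 kJ
Bonds formed (products):
  C=O: 4 × 822 = 3288
  O–H: 6 × 479 = 2874
  Σ(formed) = 6162 kJ
ΔH = Σ(broken) − Σ(formed) = 4738 − 6162 = −1424 kJ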